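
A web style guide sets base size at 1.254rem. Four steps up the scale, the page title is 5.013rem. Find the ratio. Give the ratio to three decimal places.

The ratio satisfies 1.254 × r⁴ = 5.013, so r = (5.013 / 1.254)^(1/4).
r = 3.9976^(1/4) ≈ 1.4140

1.414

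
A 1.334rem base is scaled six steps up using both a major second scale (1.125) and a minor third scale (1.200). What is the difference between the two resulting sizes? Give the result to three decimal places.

Major second: 1.334 × 1.125⁶ = 2.70440rem
Minor third: 1.334 × 1.200⁶ = 3.98330rem
Difference: 3.98330 − 2.70440 = 1.27890rem

1.279rem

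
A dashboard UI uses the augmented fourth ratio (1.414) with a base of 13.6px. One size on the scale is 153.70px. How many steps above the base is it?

1.414ⁿ = 153.70 / 13.6 = 11.3015
n = ln(11.3015) / ln(1.414) = 2.4249 / 0.3464 ≈ 7.00

7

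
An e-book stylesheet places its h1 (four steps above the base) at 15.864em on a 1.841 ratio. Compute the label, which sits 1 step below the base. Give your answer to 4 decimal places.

15.864 ÷ 1.841⁵ = 15.864 ÷ 21.14798 ≈ 0.7501

0.7501em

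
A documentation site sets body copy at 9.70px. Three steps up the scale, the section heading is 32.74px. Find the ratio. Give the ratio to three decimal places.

1.500

The ratio satisfies 9.70 × r³ = 32.74, so r = (32.74 / 9.70)^(1/3).
r = 3.3753^(1/3) ≈ 1.5000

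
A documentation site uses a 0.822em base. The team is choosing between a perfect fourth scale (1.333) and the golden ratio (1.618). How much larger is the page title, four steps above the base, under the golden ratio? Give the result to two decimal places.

Perfect fourth: 0.822 × 1.333⁴ = 2.5953em
Golden ratio: 0.822 × 1.618⁴ = 5.6336em
Difference: 5.6336 − 2.5953 = 3.0383em

3.04em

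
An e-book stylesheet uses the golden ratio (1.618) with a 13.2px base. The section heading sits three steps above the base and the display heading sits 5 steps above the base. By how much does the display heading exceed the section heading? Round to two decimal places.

90.46px

Step 3: 13.2 × 1.618³ = 55.9126px
Step 5: 13.2 × 1.618⁵ = 146.3749px
Difference: 146.3749 − 55.9126 = 90.4623px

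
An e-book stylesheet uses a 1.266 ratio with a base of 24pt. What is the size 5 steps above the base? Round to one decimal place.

24.0 × 1.266⁵ = 24.0 × 3.25213 ≈ 78.05

78.1pt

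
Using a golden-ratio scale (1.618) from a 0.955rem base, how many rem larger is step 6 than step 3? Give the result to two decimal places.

Step 3: 0.955 × 1.618³ = 4.0452rem
Step 6: 0.955 × 1.618⁶ = 17.1346rem
Difference: 17.1346 − 4.0452 = 13.0894rem

13.09rem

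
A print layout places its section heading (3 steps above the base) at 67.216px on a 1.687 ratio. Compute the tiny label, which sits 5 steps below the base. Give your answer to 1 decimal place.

Moving from step +3 to step -5 is 8 steps down, so divide by r⁸.
67.216 ÷ 1.687⁸ = 67.216 ÷ 65.60254 ≈ 1.025

1.0px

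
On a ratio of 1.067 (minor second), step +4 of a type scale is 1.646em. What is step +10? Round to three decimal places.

Moving from step +4 to step +10 is 6 steps up, so multiply by r⁶.
1.646 × 1.067⁶ = 1.646 × 1.47566 ≈ 2.429

2.429em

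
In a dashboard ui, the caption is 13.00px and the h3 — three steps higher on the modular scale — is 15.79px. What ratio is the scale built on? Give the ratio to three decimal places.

1.067

The ratio satisfies 13.00 × r³ = 15.79, so r = (15.79 / 13.00)^(1/3).
r = 1.2146^(1/3) ≈ 1.0670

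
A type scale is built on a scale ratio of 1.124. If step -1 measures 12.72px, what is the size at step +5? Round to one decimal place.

The gap is 5 − (-1) = 6 steps, so the factor is 1.124^6.
12.72 × 1.124⁶ = 12.72 × 2.01650 ≈ 25.650

25.6px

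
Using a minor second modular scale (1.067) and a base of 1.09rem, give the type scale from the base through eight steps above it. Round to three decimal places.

Step 0: 1.09rem
Step 1: 1.09 × 1.067 = 1.163
Step 2: 1.09 × 1.067² = 1.241
Step 3: 1.09 × 1.067³ = 1.324
Step 4: 1.09 × 1.067⁴ = 1.413
Step 5: 1.09 × 1.067⁵ = 1.507
Step 6: 1.09 × 1.067⁶ = 1.608
Step 7: 1.09 × 1.067⁷ = 1.716
Step 8: 1.09 × 1.067⁸ = 1.831

1.090rem, 1.163rem, 1.241rem, 1.324rem, 1.413rem, 1.507rem, 1.608rem, 1.716rem, 1.831rem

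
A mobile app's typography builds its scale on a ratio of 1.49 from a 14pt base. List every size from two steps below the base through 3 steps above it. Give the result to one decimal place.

Step -2: 14.0 ÷ 1.49² = 6.3
Step -1: 14.0 ÷ 1.49 = 9.4
Step 0: 14pt
Step 1: 14.0 × 1.49 = 20.9
Step 2: 14.0 × 1.49² = 31.1
Step 3: 14.0 × 1.49³ = 46.3

6.3pt, 9.4pt, 14.0pt, 20.9pt, 31.1pt, 46.3pt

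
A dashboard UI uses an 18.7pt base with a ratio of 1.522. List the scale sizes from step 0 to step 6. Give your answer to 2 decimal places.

Step 0: 18.7pt
Step 1: 18.7 × 1.522 = 28.46
Step 2: 18.7 × 1.522² = 43.32
Step 3: 18.7 × 1.522³ = 65.93
Step 4: 18.7 × 1.522⁴ = 100.35
Step 5: 18.7 × 1.522⁵ = 152.73
Step 6: 18.7 × 1.522⁶ = 232.45

18.70pt, 28.46pt, 43.32pt, 65.93pt, 100.35pt, 152.73pt, 232.45pt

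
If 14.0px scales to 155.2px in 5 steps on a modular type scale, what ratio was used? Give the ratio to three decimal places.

1.618

r⁵ = 155.2 / 14.0, so r = (155.2/14.0)^(1/5).
r = 11.0857^(1/5) ≈ 1.6179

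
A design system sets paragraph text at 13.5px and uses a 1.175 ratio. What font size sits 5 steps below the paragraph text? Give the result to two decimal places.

6.03px

13.5 ÷ 1.175⁵ = 13.5 ÷ 2.23970 ≈ 6.03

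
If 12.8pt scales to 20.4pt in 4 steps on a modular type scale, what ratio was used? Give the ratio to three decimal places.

r⁴ = 20.4 / 12.8, so r = (20.4/12.8)^(1/4).
r = 1.5937^(1/4) ≈ 1.1236

1.124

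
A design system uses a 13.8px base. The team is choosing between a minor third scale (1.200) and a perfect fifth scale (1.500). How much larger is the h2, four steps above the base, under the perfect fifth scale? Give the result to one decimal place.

41.2px

Minor third: 13.8 × 1.200⁴ = 28.616px
Perfect fifth: 13.8 × 1.500⁴ = 69.862px
Difference: 69.862 − 28.616 = 41.246px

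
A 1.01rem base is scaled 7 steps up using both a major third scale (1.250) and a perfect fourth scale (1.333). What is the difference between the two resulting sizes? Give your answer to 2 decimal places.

2.74rem

Major third: 1.01 × 1.250⁷ = 4.8161rem
Perfect fourth: 1.01 × 1.333⁷ = 7.5532rem
Difference: 7.5532 − 4.8161 = 2.7371rem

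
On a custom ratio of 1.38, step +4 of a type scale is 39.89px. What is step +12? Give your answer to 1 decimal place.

39.89 × 1.38⁸ = 39.89 × 13.15324 ≈ 524.683

524.7px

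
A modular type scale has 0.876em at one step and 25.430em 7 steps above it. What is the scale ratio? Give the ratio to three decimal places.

1.618

The ratio satisfies 0.876 × r⁷ = 25.430, so r = (25.430 / 0.876)^(1/7).
r = 29.0297^(1/7) ≈ 1.6180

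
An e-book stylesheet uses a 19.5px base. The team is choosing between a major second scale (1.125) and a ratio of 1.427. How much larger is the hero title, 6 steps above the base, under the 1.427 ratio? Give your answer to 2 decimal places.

125.12px

Major second: 19.5 × 1.125⁶ = 39.5321px
At 1.427: 19.5 × 1.427⁶ = 164.6563px
Difference: 164.6563 − 39.5321 = 125.1242px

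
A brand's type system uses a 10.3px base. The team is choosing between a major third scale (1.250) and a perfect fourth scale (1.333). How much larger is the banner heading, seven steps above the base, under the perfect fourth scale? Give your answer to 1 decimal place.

27.9px

Major third: 10.3 × 1.250⁷ = 49.114px
Perfect fourth: 10.3 × 1.333⁷ = 77.028px
Difference: 77.028 − 49.114 = 27.914px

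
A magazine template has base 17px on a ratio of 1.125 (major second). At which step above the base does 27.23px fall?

1.125ⁿ = 27.23 / 17 = 1.6018
n = ln(1.6018) / ln(1.125) = 0.4711 / 0.1178 ≈ 4.00

4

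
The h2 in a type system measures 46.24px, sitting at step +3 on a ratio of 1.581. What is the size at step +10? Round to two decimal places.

46.24 × 1.581⁷ = 46.24 × 24.69011 ≈ 1141.671

1141.67px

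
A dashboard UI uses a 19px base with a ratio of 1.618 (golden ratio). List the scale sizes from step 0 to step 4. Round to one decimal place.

Step 0: 19px
Step 1: 19.0 × 1.618 = 30.7
Step 2: 19.0 × 1.618² = 49.7
Step 3: 19.0 × 1.618³ = 80.5
Step 4: 19.0 × 1.618⁴ = 130.2

19.0px, 30.7px, 49.7px, 80.5px, 130.2px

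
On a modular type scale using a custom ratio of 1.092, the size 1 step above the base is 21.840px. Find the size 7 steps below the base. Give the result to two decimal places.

10.80px

Moving from step +1 to step -7 is 8 steps down, so divide by r⁸.
21.840 ÷ 1.092⁸ = 21.840 ÷ 2.02200 ≈ 10.801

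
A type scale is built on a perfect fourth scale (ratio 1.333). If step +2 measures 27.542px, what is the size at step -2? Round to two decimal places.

27.542 ÷ 1.333⁴ = 27.542 ÷ 3.15733 ≈ 8.723

8.72px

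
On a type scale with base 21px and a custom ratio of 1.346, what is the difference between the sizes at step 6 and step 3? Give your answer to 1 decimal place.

Step 3: 21.0 × 1.346³ = 51.210px
Step 6: 21.0 × 1.346⁶ = 124.879px
Difference: 124.879 − 51.210 = 73.669px

73.7px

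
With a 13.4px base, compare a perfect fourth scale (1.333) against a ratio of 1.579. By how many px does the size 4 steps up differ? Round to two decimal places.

Perfect fourth: 13.4 × 1.333⁴ = 42.3083px
At 1.579: 13.4 × 1.579⁴ = 83.2978px
Difference: 83.2978 − 42.3083 = 40.9895px

40.99px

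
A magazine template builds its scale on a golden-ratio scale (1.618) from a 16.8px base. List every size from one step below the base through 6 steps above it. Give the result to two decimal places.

10.38px, 16.80px, 27.18px, 43.98px, 71.16px, 115.14px, 186.30px, 301.43px

Step -1: 16.8 ÷ 1.618 = 10.38
Step 0: 16.8px
Step 1: 16.8 × 1.618 = 27.18
Step 2: 16.8 × 1.618² = 43.98
Step 3: 16.8 × 1.618³ = 71.16
Step 4: 16.8 × 1.618⁴ = 115.14
Step 5: 16.8 × 1.618⁵ = 186.30
Step 6: 16.8 × 1.618⁶ = 301.43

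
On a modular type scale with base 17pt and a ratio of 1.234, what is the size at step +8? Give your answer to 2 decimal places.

91.41pt

A modular type scale is a geometric sequence: sizeₙ = base × rⁿ.
17.0 × 1.234⁸ = 17.0 × 5.37677 ≈ 91.41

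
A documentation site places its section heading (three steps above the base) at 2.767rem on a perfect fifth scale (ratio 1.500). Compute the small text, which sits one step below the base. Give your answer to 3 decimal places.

2.767 ÷ 1.500⁴ = 2.767 ÷ 5.06250 ≈ 0.547

0.547rem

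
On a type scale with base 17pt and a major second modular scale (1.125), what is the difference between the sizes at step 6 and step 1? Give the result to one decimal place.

Step 1: 17.0 × 1.125 = 19.125pt
Step 6: 17.0 × 1.125⁶ = 34.464pt
Difference: 34.464 − 19.125 = 15.339pt

15.3pt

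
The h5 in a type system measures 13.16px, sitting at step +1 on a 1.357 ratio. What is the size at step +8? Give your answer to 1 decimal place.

Moving from step +1 to step +8 is 7 steps up, so multiply by r⁷.
13.16 × 1.357⁷ = 13.16 × 8.47342 ≈ 111.510

111.5px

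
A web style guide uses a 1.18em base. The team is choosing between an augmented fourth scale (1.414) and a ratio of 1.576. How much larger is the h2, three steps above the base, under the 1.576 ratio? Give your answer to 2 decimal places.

Augmented fourth: 1.18 × 1.414³ = 3.3360em
At 1.576: 1.18 × 1.576³ = 4.6190em
Difference: 4.6190 − 3.3360 = 1.2830em

1.28em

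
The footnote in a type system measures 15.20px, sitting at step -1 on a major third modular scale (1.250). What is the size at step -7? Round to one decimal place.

15.20 ÷ 1.250⁶ = 15.20 ÷ 3.81470 ≈ 3.985

4.0px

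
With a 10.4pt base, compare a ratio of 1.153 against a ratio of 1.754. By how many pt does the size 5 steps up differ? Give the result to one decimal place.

151.5pt

At 1.153: 10.4 × 1.153⁵ = 21.192pt
At 1.754: 10.4 × 1.754⁵ = 172.656pt
Difference: 172.656 − 21.192 = 151.464pt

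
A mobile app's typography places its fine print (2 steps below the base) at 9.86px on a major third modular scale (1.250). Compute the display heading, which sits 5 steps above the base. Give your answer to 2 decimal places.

9.86 × 1.250⁷ = 9.86 × 4.76837 ≈ 47.016

47.02px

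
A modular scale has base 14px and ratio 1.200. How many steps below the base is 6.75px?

1.200ⁿ = 14 / 6.75 = 2.0741
n = ln(2.0741) / ln(1.200) = 0.7295 / 0.1823 ≈ 4.00

4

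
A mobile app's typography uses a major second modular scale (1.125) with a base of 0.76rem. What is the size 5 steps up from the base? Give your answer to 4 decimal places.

Each step on a modular scale multiplies by the ratio, so the size n steps from the base is base × ratioⁿ.
0.76 × 1.125⁵ = 0.76 × 1.80203 ≈ 1.3695

1.3695rem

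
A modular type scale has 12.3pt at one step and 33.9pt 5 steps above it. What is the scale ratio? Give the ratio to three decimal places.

The ratio satisfies 12.3 × r⁵ = 33.9, so r = (33.9 / 12.3)^(1/5).
r = 2.7561^(1/5) ≈ 1.2248

1.225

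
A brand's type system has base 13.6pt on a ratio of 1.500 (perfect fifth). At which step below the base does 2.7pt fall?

4

1.500ⁿ = 13.6 / 2.7 = 5.0370
n = ln(5.0370) / ln(1.500) = 1.6168 / 0.4055 ≈ 3.99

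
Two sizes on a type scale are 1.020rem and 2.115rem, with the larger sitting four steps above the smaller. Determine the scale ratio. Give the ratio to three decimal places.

r⁴ = 2.115 / 1.020, so r = (2.115/1.020)^(1/4).
r = 2.0735^(1/4) ≈ 1.2000

1.200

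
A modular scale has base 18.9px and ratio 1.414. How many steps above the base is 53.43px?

1.414ⁿ = 53.43 / 18.9 = 2.8270
n = ln(2.8270) / ln(1.414) = 1.0392 / 0.3464 ≈ 3.00

3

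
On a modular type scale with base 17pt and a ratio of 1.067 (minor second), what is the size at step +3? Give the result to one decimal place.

20.7pt

Every step multiplies by the scale ratio.
17.0 × 1.067³ = 17.0 × 1.21477 ≈ 20.65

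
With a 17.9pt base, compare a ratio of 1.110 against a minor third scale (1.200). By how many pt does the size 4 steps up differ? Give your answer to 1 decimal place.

9.9pt

At 1.110: 17.9 × 1.110⁴ = 27.173pt
Minor third: 17.9 × 1.200⁴ = 37.117pt
Difference: 37.117 − 27.173 = 9.944pt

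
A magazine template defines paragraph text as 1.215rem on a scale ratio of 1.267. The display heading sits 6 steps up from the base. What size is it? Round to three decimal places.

5.026rem

Each step on a modular scale multiplies by the ratio, so the size n steps from the base is base × ratioⁿ.
1.215 × 1.267⁶ = 1.215 × 4.13675 ≈ 5.026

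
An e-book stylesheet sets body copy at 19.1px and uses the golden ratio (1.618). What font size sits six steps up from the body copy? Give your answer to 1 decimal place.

Every step multiplies by the scale ratio.
19.1 × 1.618⁶ = 19.1 × 17.94201 ≈ 342.69

342.7px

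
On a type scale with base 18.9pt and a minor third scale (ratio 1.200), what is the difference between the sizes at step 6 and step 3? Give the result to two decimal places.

Step 3: 18.9 × 1.200³ = 32.6592pt
Step 6: 18.9 × 1.200⁶ = 56.4351pt
Difference: 56.4351 − 32.6592 = 23.7759pt

23.78pt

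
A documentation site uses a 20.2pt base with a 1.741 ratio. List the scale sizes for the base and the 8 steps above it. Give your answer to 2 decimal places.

Step 0: 20.2pt
Step 1: 20.2 × 1.741 = 35.17
Step 2: 20.2 × 1.741² = 61.23
Step 3: 20.2 × 1.741³ = 106.60
Step 4: 20.2 × 1.741⁴ = 185.59
Step 5: 20.2 × 1.741⁵ = 323.11
Step 6: 20.2 × 1.741⁶ = 562.53
Step 7: 20.2 × 1.741⁷ = 979.36
Step 8: 20.2 × 1.741⁸ = 1705.07

20.20pt, 35.17pt, 61.23pt, 106.60pt, 185.59pt, 323.11pt, 562.53pt, 979.36pt, 1705.07pt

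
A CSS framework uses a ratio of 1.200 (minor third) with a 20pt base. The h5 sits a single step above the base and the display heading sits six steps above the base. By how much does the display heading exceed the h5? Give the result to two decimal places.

Step 1: 20.0 × 1.200 = 24.0000pt
Step 6: 20.0 × 1.200⁶ = 59.7197pt
Difference: 59.7197 − 24.0000 = 35.7197pt

35.72pt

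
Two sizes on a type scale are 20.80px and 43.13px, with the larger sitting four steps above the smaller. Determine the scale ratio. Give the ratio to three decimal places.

1.200

r⁴ = 43.13 / 20.80, so r = (43.13/20.80)^(1/4).
r = 2.0736^(1/4) ≈ 1.2000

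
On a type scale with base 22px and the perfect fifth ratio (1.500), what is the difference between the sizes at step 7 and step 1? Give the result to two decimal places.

Step 1: 22.0 × 1.500 = 33.0000px
Step 7: 22.0 × 1.500⁷ = 375.8906px
Difference: 375.8906 − 33.0000 = 342.8906px

342.89px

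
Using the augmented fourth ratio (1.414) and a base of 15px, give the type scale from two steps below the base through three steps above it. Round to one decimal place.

Step -2: 15.0 ÷ 1.414² = 7.5
Step -1: 15.0 ÷ 1.414 = 10.6
Step 0: 15px
Step 1: 15.0 × 1.414 = 21.2
Step 2: 15.0 × 1.414² = 30.0
Step 3: 15.0 × 1.414³ = 42.4

7.5px, 10.6px, 15.0px, 21.2px, 30.0px, 42.4px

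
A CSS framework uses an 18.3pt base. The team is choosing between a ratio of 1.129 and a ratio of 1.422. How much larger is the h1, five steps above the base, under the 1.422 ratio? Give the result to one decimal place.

At 1.129: 18.3 × 1.129⁵ = 33.568pt
At 1.422: 18.3 × 1.422⁵ = 106.402pt
Difference: 106.402 − 33.568 = 72.834pt

72.8pt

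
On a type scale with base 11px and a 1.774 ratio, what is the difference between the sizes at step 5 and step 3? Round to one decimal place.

Step 3: 11.0 × 1.774³ = 61.412px
Step 5: 11.0 × 1.774⁵ = 193.268px
Difference: 193.268 − 61.412 = 131.856px

131.9px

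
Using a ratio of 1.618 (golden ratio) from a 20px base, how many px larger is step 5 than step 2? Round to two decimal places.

169.42px

Step 2: 20.0 × 1.618² = 52.3585px
Step 5: 20.0 × 1.618⁵ = 221.7801px
Difference: 221.7801 − 52.3585 = 169.4216px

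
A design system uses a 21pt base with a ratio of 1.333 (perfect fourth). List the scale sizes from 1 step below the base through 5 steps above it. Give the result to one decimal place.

15.8pt, 21.0pt, 28.0pt, 37.3pt, 49.7pt, 66.3pt, 88.4pt

Step -1: 21.0 ÷ 1.333 = 15.8
Step 0: 21pt
Step 1: 21.0 × 1.333 = 28.0
Step 2: 21.0 × 1.333² = 37.3
Step 3: 21.0 × 1.333³ = 49.7
Step 4: 21.0 × 1.333⁴ = 66.3
Step 5: 21.0 × 1.333⁵ = 88.4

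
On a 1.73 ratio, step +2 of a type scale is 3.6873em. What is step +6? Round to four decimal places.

33.0288em

The gap is 6 − (2) = 4 steps, so the factor is 1.73^4.
3.6873 × 1.73⁴ = 3.6873 × 8.95745 ≈ 33.0288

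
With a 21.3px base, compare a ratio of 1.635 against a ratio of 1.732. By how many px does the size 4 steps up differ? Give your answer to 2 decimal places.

39.46px

At 1.635: 21.3 × 1.635⁴ = 152.2126px
At 1.732: 21.3 × 1.732⁴ = 191.6775px
Difference: 191.6775 − 152.2126 = 39.4649px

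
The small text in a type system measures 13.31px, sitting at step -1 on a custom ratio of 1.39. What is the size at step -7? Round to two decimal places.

1.85px

13.31 ÷ 1.39⁶ = 13.31 ÷ 7.21255 ≈ 1.845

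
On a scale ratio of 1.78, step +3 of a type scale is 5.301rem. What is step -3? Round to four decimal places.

0.1667rem

5.301 ÷ 1.78⁶ = 5.301 ÷ 31.80680 ≈ 0.1667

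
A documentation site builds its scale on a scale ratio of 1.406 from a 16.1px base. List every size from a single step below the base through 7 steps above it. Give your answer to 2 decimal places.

11.45px, 16.10px, 22.64px, 31.83px, 44.75px, 62.92px, 88.46px, 124.38px, 174.87px

Step -1: 16.1 ÷ 1.406 = 11.45
Step 0: 16.1px
Step 1: 16.1 × 1.406 = 22.64
Step 2: 16.1 × 1.406² = 31.83
Step 3: 16.1 × 1.406³ = 44.75
Step 4: 16.1 × 1.406⁴ = 62.92
Step 5: 16.1 × 1.406⁵ = 88.46
Step 6: 16.1 × 1.406⁶ = 124.38
Step 7: 16.1 × 1.406⁷ = 174.87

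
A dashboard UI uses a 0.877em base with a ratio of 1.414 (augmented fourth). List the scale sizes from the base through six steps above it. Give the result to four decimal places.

0.8770em, 1.2401em, 1.7535em, 2.4794em, 3.5059em, 4.9573em, 7.0096em

Step 0: 0.877em
Step 1: 0.877 × 1.414 = 1.2401
Step 2: 0.877 × 1.414² = 1.7535
Step 3: 0.877 × 1.414³ = 2.4794
Step 4: 0.877 × 1.414⁴ = 3.5059
Step 5: 0.877 × 1.414⁵ = 4.9573
Step 6: 0.877 × 1.414⁶ = 7.0096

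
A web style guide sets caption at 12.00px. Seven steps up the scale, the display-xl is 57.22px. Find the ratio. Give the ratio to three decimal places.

1.250

The ratio satisfies 12.00 × r⁷ = 57.22, so r = (57.22 / 12.00)^(1/7).
r = 4.7683^(1/7) ≈ 1.2500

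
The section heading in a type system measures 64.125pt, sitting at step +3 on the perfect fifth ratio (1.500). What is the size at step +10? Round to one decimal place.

The gap is 10 − (3) = 7 steps, so the factor is 1.500^7.
64.125 × 1.500⁷ = 64.125 × 17.08594 ≈ 1095.636

1095.6pt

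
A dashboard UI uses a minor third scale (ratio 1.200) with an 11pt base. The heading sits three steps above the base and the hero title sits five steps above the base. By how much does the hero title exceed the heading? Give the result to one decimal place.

8.4pt

Step 3: 11.0 × 1.200³ = 19.008pt
Step 5: 11.0 × 1.200⁵ = 27.372pt
Difference: 27.372 − 19.008 = 8.364pt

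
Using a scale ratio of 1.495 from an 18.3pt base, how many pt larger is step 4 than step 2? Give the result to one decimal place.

Step 2: 18.3 × 1.495² = 40.901pt
Step 4: 18.3 × 1.495⁴ = 91.415pt
Difference: 91.415 − 40.901 = 50.514pt

50.5pt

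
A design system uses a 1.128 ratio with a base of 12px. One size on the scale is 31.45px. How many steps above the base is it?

8

1.128ⁿ = 31.45 / 12 = 2.6208
n = ln(2.6208) / ln(1.128) = 0.9635 / 0.1204 ≈ 8.00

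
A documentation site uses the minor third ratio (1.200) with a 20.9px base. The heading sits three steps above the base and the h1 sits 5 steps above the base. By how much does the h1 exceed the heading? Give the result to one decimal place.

Step 3: 20.9 × 1.200³ = 36.115px
Step 5: 20.9 × 1.200⁵ = 52.006px
Difference: 52.006 − 36.115 = 15.891px

15.9px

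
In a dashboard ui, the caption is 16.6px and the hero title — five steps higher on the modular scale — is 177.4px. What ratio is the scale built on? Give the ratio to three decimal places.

1.606

r⁵ = 177.4 / 16.6, so r = (177.4/16.6)^(1/5).
r = 10.6867^(1/5) ≈ 1.6061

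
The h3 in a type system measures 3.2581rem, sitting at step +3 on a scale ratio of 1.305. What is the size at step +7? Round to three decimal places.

9.449rem

The gap is 7 − (3) = 4 steps, so the factor is 1.305^4.
3.2581 × 1.305⁴ = 3.2581 × 2.90029 ≈ 9.449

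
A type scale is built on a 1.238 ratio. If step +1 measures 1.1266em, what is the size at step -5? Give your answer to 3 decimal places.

0.313em

Moving from step +1 to step -5 is 6 steps down, so divide by r⁶.
1.1266 ÷ 1.238⁶ = 1.1266 ÷ 3.60018 ≈ 0.313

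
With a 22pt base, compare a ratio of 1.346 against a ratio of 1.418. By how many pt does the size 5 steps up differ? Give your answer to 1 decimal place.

28.9pt

At 1.346: 22.0 × 1.346⁵ = 97.196pt
At 1.418: 22.0 × 1.418⁵ = 126.126pt
Difference: 126.126 − 97.196 = 28.930pt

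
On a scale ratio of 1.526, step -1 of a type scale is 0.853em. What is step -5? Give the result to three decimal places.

0.157em

The gap is -5 − (-1) = -4 steps, so the factor is 1.526^-4.
0.853 ÷ 1.526⁴ = 0.853 ÷ 5.42273 ≈ 0.157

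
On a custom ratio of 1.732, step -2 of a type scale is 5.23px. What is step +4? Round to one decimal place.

The gap is 4 − (-2) = 6 steps, so the factor is 1.732^6.
5.23 × 1.732⁶ = 5.23 × 26.99525 ≈ 141.185

141.2px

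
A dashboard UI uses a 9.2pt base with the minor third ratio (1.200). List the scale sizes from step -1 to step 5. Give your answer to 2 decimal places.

7.67pt, 9.20pt, 11.04pt, 13.25pt, 15.90pt, 19.08pt, 22.89pt

Step -1: 9.2 ÷ 1.200 = 7.67
Step 0: 9.2pt
Step 1: 9.2 × 1.200 = 11.04
Step 2: 9.2 × 1.200² = 13.25
Step 3: 9.2 × 1.200³ = 15.90
Step 4: 9.2 × 1.200⁴ = 19.08
Step 5: 9.2 × 1.200⁵ = 22.89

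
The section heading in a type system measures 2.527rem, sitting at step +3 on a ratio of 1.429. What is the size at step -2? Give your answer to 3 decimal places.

0.424rem

The gap is -2 − (3) = -5 steps, so the factor is 1.429^-5.
2.527 ÷ 1.429⁵ = 2.527 ÷ 5.95883 ≈ 0.424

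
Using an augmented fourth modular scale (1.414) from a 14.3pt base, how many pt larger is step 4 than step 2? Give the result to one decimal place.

Step 2: 14.3 × 1.414² = 28.591pt
Step 4: 14.3 × 1.414⁴ = 57.165pt
Difference: 57.165 − 28.591 = 28.574pt

28.6pt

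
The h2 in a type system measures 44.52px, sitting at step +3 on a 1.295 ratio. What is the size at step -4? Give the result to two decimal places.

7.29px

The gap is -4 − (3) = -7 steps, so the factor is 1.295^-7.
44.52 ÷ 1.295⁷ = 44.52 ÷ 6.10785 ≈ 7.289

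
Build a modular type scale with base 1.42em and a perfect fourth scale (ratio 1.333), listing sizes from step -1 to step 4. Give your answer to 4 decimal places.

Step -1: 1.42 ÷ 1.333 = 1.0653
Step 0: 1.42em
Step 1: 1.42 × 1.333 = 1.8929
Step 2: 1.42 × 1.333² = 2.5232
Step 3: 1.42 × 1.333³ = 3.3634
Step 4: 1.42 × 1.333⁴ = 4.4834

1.0653em, 1.4200em, 1.8929em, 2.5232em, 3.3634em, 4.4834em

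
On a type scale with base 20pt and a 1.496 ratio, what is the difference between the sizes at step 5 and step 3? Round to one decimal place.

82.9pt

Step 3: 20.0 × 1.496³ = 66.961pt
Step 5: 20.0 × 1.496⁵ = 149.861pt
Difference: 149.861 − 66.961 = 82.900pt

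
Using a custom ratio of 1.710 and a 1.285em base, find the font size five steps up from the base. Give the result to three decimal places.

1.285 × 1.710⁵ = 1.285 × 14.62112 ≈ 18.788

18.788em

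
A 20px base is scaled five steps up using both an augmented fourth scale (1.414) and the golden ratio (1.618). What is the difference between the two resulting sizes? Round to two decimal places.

108.73px

Augmented fourth: 20.0 × 1.414⁵ = 113.0517px
Golden ratio: 20.0 × 1.618⁵ = 221.7801px
Difference: 221.7801 − 113.0517 = 108.7284px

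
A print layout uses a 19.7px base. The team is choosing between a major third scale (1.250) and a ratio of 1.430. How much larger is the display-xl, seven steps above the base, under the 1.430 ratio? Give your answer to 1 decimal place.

Major third: 19.7 × 1.250⁷ = 93.937px
At 1.430: 19.7 × 1.430⁷ = 240.890px
Difference: 240.890 − 93.937 = 146.953px

147.0px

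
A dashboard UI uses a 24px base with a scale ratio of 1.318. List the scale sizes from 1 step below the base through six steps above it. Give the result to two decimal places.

Step -1: 24.0 ÷ 1.318 = 18.21
Step 0: 24px
Step 1: 24.0 × 1.318 = 31.63
Step 2: 24.0 × 1.318² = 41.69
Step 3: 24.0 × 1.318³ = 54.95
Step 4: 24.0 × 1.318⁴ = 72.42
Step 5: 24.0 × 1.318⁵ = 95.45
Step 6: 24.0 × 1.318⁶ = 125.81

18.21px, 24.00px, 31.63px, 41.69px, 54.95px, 72.42px, 95.45px, 125.81px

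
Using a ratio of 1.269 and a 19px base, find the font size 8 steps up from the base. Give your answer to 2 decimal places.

127.78px

Every step multiplies by the scale ratio.
19.0 × 1.269⁸ = 19.0 × 6.72501 ≈ 127.78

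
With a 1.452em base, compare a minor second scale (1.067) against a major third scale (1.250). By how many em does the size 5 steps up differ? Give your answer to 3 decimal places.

Minor second: 1.452 × 1.067⁵ = 2.00812em
Major third: 1.452 × 1.250⁵ = 4.43115em
Difference: 4.43115 − 2.00812 = 2.42303em

2.423em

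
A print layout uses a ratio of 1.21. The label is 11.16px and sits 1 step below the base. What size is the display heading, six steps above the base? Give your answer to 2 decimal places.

11.16 × 1.21⁷ = 11.16 × 3.79750 ≈ 42.380

42.38px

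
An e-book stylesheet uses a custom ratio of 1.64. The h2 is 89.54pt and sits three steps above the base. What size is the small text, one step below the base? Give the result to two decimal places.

12.38pt

The gap is -1 − (3) = -4 steps, so the factor is 1.64^-4.
89.54 ÷ 1.64⁴ = 89.54 ÷ 7.23395 ≈ 12.378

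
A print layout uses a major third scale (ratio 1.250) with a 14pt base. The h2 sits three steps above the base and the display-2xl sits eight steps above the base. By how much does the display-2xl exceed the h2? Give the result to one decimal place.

Step 3: 14.0 × 1.250³ = 27.344pt
Step 8: 14.0 × 1.250⁸ = 83.447pt
Difference: 83.447 − 27.344 = 56.103pt

56.1pt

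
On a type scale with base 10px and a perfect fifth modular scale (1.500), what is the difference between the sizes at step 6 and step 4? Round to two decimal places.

63.28px

Step 4: 10.0 × 1.500⁴ = 50.6250px
Step 6: 10.0 × 1.500⁶ = 113.9062px
Difference: 113.9062 − 50.6250 = 63.2812px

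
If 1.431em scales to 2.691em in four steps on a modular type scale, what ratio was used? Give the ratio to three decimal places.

r⁴ = 2.691 / 1.431, so r = (2.691/1.431)^(1/4).
r = 1.8805^(1/4) ≈ 1.1710

1.171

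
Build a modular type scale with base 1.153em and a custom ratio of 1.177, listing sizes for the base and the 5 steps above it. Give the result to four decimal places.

Step 0: 1.153em
Step 1: 1.153 × 1.177 = 1.3571
Step 2: 1.153 × 1.177² = 1.5973
Step 3: 1.153 × 1.177³ = 1.8800
Step 4: 1.153 × 1.177⁴ = 2.2128
Step 5: 1.153 × 1.177⁵ = 2.6044

1.1530em, 1.3571em, 1.5973em, 1.8800em, 2.2128em, 2.6044em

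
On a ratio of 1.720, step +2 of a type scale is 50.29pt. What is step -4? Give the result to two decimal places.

50.29 ÷ 1.720⁶ = 50.29 ÷ 25.89230 ≈ 1.942

1.94pt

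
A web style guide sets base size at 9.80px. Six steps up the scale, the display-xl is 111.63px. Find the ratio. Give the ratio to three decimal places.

1.500

The ratio satisfies 9.80 × r⁶ = 111.63, so r = (111.63 / 9.80)^(1/6).
r = 11.3908^(1/6) ≈ 1.5000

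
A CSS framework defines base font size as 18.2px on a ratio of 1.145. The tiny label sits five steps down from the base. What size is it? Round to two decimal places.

9.25px

18.2 ÷ 1.145⁵ = 18.2 ÷ 1.96801 ≈ 9.25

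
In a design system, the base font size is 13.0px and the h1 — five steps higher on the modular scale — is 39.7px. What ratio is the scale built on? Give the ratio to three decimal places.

The ratio satisfies 13.0 × r⁵ = 39.7, so r = (39.7 / 13.0)^(1/5).
r = 3.0538^(1/5) ≈ 1.2502

1.250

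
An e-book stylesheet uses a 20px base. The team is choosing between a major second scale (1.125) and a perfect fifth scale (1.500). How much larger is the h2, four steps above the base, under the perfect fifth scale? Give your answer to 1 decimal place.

69.2px

Major second: 20.0 × 1.125⁴ = 32.036px
Perfect fifth: 20.0 × 1.500⁴ = 101.250px
Difference: 101.250 − 32.036 = 69.214px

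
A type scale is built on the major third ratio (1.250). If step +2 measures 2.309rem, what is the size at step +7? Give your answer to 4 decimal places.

7.0465rem

2.309 × 1.250⁵ = 2.309 × 3.05176 ≈ 7.0465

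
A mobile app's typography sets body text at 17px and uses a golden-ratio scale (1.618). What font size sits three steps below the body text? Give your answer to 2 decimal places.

4.01px

17.0 ÷ 1.618³ = 17.0 ÷ 4.23580 ≈ 4.01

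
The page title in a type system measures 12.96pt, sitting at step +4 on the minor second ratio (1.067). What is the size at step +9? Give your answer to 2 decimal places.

17.92pt

12.96 × 1.067⁵ = 12.96 × 1.38300 ≈ 17.924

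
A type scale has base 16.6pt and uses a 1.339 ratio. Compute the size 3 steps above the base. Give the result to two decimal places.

16.6 × 1.339³ = 16.6 × 2.40072 ≈ 39.85

39.85pt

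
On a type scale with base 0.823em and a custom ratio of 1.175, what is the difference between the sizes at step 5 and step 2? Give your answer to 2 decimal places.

Step 2: 0.823 × 1.175² = 1.1363em
Step 5: 0.823 × 1.175⁵ = 1.8433em
Difference: 1.8433 − 1.1363 = 0.7070em

0.71em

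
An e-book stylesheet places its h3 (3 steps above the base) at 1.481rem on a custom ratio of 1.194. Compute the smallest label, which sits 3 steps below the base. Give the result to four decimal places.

The gap is -3 − (3) = -6 steps, so the factor is 1.194^-6.
1.481 ÷ 1.194⁶ = 1.481 ÷ 2.89752 ≈ 0.5111

0.5111rem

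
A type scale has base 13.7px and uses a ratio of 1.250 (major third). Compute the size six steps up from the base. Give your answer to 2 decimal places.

13.7 × 1.250⁶ = 13.7 × 3.81470 ≈ 52.26

52.26px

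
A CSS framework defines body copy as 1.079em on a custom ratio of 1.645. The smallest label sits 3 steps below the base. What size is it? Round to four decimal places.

1.079 ÷ 1.645³ = 1.079 ÷ 4.45141 ≈ 0.2424

0.2424em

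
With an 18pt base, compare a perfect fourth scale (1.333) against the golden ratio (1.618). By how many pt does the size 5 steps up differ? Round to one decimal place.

Perfect fourth: 18.0 × 1.333⁵ = 75.757pt
Golden ratio: 18.0 × 1.618⁵ = 199.602pt
Difference: 199.602 − 75.757 = 123.845pt

123.8pt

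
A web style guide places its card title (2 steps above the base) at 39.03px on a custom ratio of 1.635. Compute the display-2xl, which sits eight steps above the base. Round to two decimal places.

745.60px

Moving from step +2 to step +8 is 6 steps up, so multiply by r⁶.
39.03 × 1.635⁶ = 39.03 × 19.10322 ≈ 745.599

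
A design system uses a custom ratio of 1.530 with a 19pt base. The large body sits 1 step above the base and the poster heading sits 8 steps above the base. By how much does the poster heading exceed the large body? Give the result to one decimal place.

541.5pt

Step 1: 19.0 × 1.530 = 29.070pt
Step 8: 19.0 × 1.530⁸ = 570.539pt
Difference: 570.539 − 29.070 = 541.469pt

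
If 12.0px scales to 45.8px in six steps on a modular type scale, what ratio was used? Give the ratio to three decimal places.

The ratio satisfies 12.0 × r⁶ = 45.8, so r = (45.8 / 12.0)^(1/6).
r = 3.8167^(1/6) ≈ 1.2501

1.250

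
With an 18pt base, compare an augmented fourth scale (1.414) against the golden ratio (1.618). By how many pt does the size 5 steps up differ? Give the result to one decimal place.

Augmented fourth: 18.0 × 1.414⁵ = 101.747pt
Golden ratio: 18.0 × 1.618⁵ = 199.602pt
Difference: 199.602 − 101.747 = 97.855pt

97.9pt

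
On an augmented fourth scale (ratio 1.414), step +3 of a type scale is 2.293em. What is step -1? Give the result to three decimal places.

Moving from step +3 to step -1 is 4 steps down, so divide by r⁴.
2.293 ÷ 1.414⁴ = 2.293 ÷ 3.99758 ≈ 0.574

0.574em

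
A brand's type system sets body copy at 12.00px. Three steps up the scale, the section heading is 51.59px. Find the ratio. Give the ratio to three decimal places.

1.626

The ratio satisfies 12.00 × r³ = 51.59, so r = (51.59 / 12.00)^(1/3).
r = 4.2992^(1/3) ≈ 1.6260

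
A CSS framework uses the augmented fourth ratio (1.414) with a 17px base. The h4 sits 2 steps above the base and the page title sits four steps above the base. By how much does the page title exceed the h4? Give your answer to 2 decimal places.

Step 2: 17.0 × 1.414² = 33.9897px
Step 4: 17.0 × 1.414⁴ = 67.9589px
Difference: 67.9589 − 33.9897 = 33.9692px

33.97px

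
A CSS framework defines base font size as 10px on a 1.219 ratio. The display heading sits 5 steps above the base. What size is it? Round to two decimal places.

Every step multiplies by the scale ratio.
10.0 × 1.219⁵ = 10.0 × 2.69165 ≈ 26.92

26.92px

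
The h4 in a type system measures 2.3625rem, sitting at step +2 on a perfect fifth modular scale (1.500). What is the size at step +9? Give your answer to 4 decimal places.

40.3655rem

Moving from step +2 to step +9 is 7 steps up, so multiply by r⁷.
2.3625 × 1.500⁷ = 2.3625 × 17.08594 ≈ 40.3655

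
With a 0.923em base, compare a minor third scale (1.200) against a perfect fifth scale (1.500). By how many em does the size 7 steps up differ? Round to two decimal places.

12.46em

Minor third: 0.923 × 1.200⁷ = 3.3073em
Perfect fifth: 0.923 × 1.500⁷ = 15.7703em
Difference: 15.7703 − 3.3073 = 12.4630em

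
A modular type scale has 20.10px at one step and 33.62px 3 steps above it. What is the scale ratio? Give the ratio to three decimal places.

r³ = 33.62 / 20.10, so r = (33.62/20.10)^(1/3).
r = 1.6726^(1/3) ≈ 1.1870

1.187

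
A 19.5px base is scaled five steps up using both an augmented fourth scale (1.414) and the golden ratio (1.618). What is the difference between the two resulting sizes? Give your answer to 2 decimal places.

Augmented fourth: 19.5 × 1.414⁵ = 110.2254px
Golden ratio: 19.5 × 1.618⁵ = 216.2356px
Difference: 216.2356 − 110.2254 = 106.0102px

106.01px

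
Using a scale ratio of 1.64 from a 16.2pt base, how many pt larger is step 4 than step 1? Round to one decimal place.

Step 1: 16.2 × 1.64 = 26.568pt
Step 4: 16.2 × 1.64⁴ = 117.190pt
Difference: 117.190 − 26.568 = 90.622pt

90.6pt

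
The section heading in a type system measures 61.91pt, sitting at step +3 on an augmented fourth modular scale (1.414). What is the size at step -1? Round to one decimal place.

The gap is -1 − (3) = -4 steps, so the factor is 1.414^-4.
61.91 ÷ 1.414⁴ = 61.91 ÷ 3.99758 ≈ 15.487

15.5pt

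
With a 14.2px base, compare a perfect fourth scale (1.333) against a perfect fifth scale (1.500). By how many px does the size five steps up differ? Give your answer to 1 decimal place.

48.1px

Perfect fourth: 14.2 × 1.333⁵ = 59.764px
Perfect fifth: 14.2 × 1.500⁵ = 107.831px
Difference: 107.831 − 59.764 = 48.067px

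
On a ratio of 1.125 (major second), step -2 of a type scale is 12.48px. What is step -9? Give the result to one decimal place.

5.5px

12.48 ÷ 1.125⁷ = 12.48 ÷ 2.28070 ≈ 5.472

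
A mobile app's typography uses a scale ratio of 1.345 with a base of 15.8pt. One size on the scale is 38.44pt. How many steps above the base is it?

3

1.345ⁿ = 38.44 / 15.8 = 2.4329
n = ln(2.4329) / ln(1.345) = 0.8891 / 0.2964 ≈ 3.00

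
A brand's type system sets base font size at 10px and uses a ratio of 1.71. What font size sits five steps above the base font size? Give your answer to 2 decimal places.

Each step on a modular scale multiplies by the ratio, so the size n steps from the base is base × ratioⁿ.
10.0 × 1.71⁵ = 10.0 × 14.62112 ≈ 146.21

146.21px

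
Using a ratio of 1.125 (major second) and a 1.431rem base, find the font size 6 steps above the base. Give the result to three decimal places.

A modular type scale is a geometric sequence: sizeₙ = base × rⁿ.
1.431 × 1.125⁶ = 1.431 × 2.02729 ≈ 2.901

2.901rem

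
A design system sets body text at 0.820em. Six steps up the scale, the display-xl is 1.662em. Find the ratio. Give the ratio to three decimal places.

r⁶ = 1.662 / 0.820, so r = (1.662/0.820)^(1/6).
r = 2.0268^(1/6) ≈ 1.1250

1.125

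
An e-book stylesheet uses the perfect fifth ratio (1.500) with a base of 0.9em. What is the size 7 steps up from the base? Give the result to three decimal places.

Every step multiplies by the scale ratio.
0.9 × 1.500⁷ = 0.9 × 17.08594 ≈ 15.377

15.377em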